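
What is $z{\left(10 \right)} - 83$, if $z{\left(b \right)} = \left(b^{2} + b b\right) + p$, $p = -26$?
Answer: $91$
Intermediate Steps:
$z{\left(b \right)} = -26 + 2 b^{2}$ ($z{\left(b \right)} = \left(b^{2} + b b\right) - 26 = \left(b^{2} + b^{2}\right) - 26 = 2 b^{2} - 26 = -26 + 2 b^{2}$)
$z{\left(10 \right)} - 83 = \left(-26 + 2 \cdot 10^{2}\right) - 83 = \left(-26 + 2 \cdot 100\right) - 83 = \left(-26 + 200\right) - 83 = 174 - 83 = 91$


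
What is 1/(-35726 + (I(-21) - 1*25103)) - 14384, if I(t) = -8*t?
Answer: -872547825/60661 ≈ -14384.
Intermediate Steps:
1/(-35726 + (I(-21) - 1*25103)) - 14384 = 1/(-35726 + (-8*(-21) - 1*25103)) - 14384 = 1/(-35726 + (168 - 25103)) - 14384 = 1/(-35726 - 24935) - 14384 = 1/(-60661) - 14384 = -1/60661 - 14384 = -872547825/60661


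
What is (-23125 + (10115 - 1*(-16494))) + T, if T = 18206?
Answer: 21690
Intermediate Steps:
(-23125 + (10115 - 1*(-16494))) + T = (-23125 + (10115 - 1*(-16494))) + 18206 = (-23125 + (10115 + 16494)) + 18206 = (-23125 + 26609) + 18206 = 3484 + 18206 = 21690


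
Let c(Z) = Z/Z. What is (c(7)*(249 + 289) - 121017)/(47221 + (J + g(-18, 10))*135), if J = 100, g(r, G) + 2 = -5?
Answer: -120479/59776 ≈ -2.0155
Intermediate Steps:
g(r, G) = -7 (g(r, G) = -2 - 5 = -7)
c(Z) = 1
(c(7)*(249 + 289) - 121017)/(47221 + (J + g(-18, 10))*135) = (1*(249 + 289) - 121017)/(47221 + (100 - 7)*135) = (1*538 - 121017)/(47221 + 93*135) = (538 - 121017)/(47221 + 12555) = -120479/59776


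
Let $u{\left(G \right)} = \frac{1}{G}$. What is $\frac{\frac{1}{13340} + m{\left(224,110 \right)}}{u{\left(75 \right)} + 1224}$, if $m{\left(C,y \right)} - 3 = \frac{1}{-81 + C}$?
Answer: $\frac{86045145}{35024284724} \approx 0.0024567$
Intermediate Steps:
$m{\left(C,y \right)} = 3 + \frac{1}{-81 + C}$
$\frac{\frac{1}{13340} + m{\left(224,110 \right)}}{u{\left(75 \right)} + 1224} = \frac{\frac{1}{13340} + \frac{-242 + 3 \cdot 224}{-81 + 224}}{\frac{1}{75} + 1224} = \frac{\frac{1}{13340} + \frac{-242 + 672}{143}}{\frac{1}{75} + 1224} = \frac{\frac{1}{13340} + \frac{1}{143} \cdot 430}{\frac{91801}{75}} = \left(\frac{1}{13340} + \frac{430}{143}\right) \frac{75}{91801} = \frac{5736343}{1907620} \cdot \frac{75}{91801} = \frac{86045145}{35024284724}$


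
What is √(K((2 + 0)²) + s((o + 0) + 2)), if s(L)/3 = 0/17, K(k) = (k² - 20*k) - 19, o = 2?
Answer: I*√83 ≈ 9.1104*I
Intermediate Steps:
K(k) = -19 + k² - 20*k
s(L) = 0 (s(L) = 3*(0/17) = 3*(0*(1/17)) = 3*0 = 0)
√(K((2 + 0)²) + s((o + 0) + 2)) = √((-19 + ((2 + 0)²)² - 20*(2 + 0)²) + 0) = √((-19 + (2²)² - 20*2²) + 0) = √((-19 + 4² - 20*4) + 0) = √((-19 + 16 - 80) + 0) = √(-83 + 0) = √(-83) = I*√83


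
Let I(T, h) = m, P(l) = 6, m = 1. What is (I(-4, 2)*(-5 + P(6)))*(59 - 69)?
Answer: -10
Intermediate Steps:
I(T, h) = 1
(I(-4, 2)*(-5 + P(6)))*(59 - 69) = (1*(-5 + 6))*(59 - 69) = (1*1)*(-10) = 1*(-10) = -10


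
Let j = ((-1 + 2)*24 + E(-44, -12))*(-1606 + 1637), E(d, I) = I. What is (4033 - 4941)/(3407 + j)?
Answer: -908/3779 ≈ -0.24028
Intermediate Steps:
j = 372 (j = ((-1 + 2)*24 - 12)*(-1606 + 1637) = (1*24 - 12)*31 = (24 - 12)*31 = 12*31 = 372)
(4033 - 4941)/(3407 + j) = (4033 - 4941)/(3407 + 372) = -908/3779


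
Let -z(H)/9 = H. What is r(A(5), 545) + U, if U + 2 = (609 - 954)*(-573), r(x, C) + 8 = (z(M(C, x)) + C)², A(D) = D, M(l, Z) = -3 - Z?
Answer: 578364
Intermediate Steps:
z(H) = -9*H
r(x, C) = -8 + (27 + C + 9*x)² (r(x, C) = -8 + (-9*(-3 - x) + C)² = -8 + ((27 + 9*x) + C)² = -8 + (27 + C + 9*x)²)
U = 197683 (U = -2 + (609 - 954)*(-573) = -2 - 345*(-573) = -2 + 197685 = 197683)
r(A(5), 545) + U = (-8 + (27 + 545 + 9*5)²) + 197683 = (-8 + (27 + 545 + 45)²) + 197683 = (-8 + 617²) + 197683 = (-8 + 380689) + 197683 = 380681 + 197683 = 578364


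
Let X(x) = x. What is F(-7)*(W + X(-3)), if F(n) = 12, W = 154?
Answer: 1812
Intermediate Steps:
F(-7)*(W + X(-3)) = 12*(154 - 3) = 12*151 = 1812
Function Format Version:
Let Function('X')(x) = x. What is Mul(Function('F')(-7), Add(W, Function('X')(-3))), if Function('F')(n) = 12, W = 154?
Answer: 1812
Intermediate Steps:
Mul(Function('F')(-7), Add(W, Function('X')(-3))) = Mul(12, Add(154, -3)) = Mul(12, 151) = 1812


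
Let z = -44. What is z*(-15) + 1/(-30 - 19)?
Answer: 32339/49 ≈ 659.98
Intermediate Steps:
z*(-15) + 1/(-30 - 19) = -44*(-15) + 1/(-30 - 19) = 660 + 1/(-49) = 660 - 1/49 = 32339/49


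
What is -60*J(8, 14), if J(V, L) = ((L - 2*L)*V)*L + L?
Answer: 93240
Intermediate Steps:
J(V, L) = L - V*L**2 (J(V, L) = ((-L)*V)*L + L = (-L*V)*L + L = -V*L**2 + L = L - V*L**2)
-60*J(8, 14) = -840*(1 - 1*14*8) = -840*(1 - 112) = -840*(-111) = -60*(-1554) = 93240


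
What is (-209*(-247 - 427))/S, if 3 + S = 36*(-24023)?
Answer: -12806/78621 ≈ -0.16288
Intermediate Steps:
S = -864831 (S = -3 + 36*(-24023) = -3 - 864828 = -864831)
(-209*(-247 - 427))/S = -209*(-247 - 427)/(-864831) = -209*(-674)*(-1/864831) = 140866*(-1/864831) = -12806/78621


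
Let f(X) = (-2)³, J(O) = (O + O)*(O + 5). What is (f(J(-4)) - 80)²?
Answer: 7744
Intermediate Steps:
J(O) = 2*O*(5 + O) (J(O) = (2*O)*(5 + O) = 2*O*(5 + O))
f(X) = -8
(f(J(-4)) - 80)² = (-8 - 80)² = (-88)² = 7744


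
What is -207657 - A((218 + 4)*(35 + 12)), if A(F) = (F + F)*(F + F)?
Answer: -435681081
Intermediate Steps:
A(F) = 4*F² (A(F) = (2*F)*(2*F) = 4*F²)
-207657 - A((218 + 4)*(35 + 12)) = -207657 - 4*((218 + 4)*(35 + 12))² = -207657 - 4*(222*47)² = -207657 - 4*10434² = -207657 - 4*108868356 = -207657 - 1*435473424 = -207657 - 435473424 = -435681081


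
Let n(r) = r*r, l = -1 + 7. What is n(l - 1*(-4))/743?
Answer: 100/743 ≈ 0.13459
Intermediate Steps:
l = 6
n(r) = r²
n(l - 1*(-4))/743 = (6 - 1*(-4))²/743 = (6 + 4)²*(1/743) = 10²*(1/743) = 100*(1/743) = 100/743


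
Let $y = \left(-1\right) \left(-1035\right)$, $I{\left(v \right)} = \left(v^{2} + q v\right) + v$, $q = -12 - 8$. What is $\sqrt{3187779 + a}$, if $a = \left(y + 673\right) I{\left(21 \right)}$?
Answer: $\sqrt{3259515} \approx 1805.4$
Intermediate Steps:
$q = -20$
$I{\left(v \right)} = v^{2} - 19 v$ ($I{\left(v \right)} = \left(v^{2} - 20 v\right) + v = v^{2} - 19 v$)
$y = 1035$
$a = 71736$ ($a = \left(1035 + 673\right) 21 \left(-19 + 21\right) = 1708 \cdot 21 \cdot 2 = 1708 \cdot 42 = 71736$)
$\sqrt{3187779 + a} = \sqrt{3187779 + 71736} = \sqrt{3259515}$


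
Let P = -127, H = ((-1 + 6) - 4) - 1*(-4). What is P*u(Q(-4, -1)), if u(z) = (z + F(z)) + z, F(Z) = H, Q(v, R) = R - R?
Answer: -635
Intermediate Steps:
Q(v, R) = 0
H = 5 (H = (5 - 4) + 4 = 1 + 4 = 5)
F(Z) = 5
u(z) = 5 + 2*z (u(z) = (z + 5) + z = (5 + z) + z = 5 + 2*z)
P*u(Q(-4, -1)) = -127*(5 + 2*0) = -127*(5 + 0) = -127*5 = -635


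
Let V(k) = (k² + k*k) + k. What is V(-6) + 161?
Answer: 227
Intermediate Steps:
V(k) = k + 2*k² (V(k) = (k² + k²) + k = 2*k² + k = k + 2*k²)
V(-6) + 161 = -6*(1 + 2*(-6)) + 161 = -6*(1 - 12) + 161 = -6*(-11) + 161 = 66 + 161 = 227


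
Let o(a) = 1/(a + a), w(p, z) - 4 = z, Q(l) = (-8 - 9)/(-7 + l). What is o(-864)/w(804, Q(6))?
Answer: -1/36288 ≈ -2.7557e-5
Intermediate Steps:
Q(l) = -17/(-7 + l)
w(p, z) = 4 + z
o(a) = 1/(2*a)
o(-864)/w(804, Q(6)) = ((½)/(-864))/(4 - 17/(-7 + 6)) = ((½)*(-1/864))/(4 - 17/(-1)) = -1/(1728*(4 - 17*(-1))) = -1/(1728*(4 + 17)) = -1/1728/21 = -1/1728*1/21 = -1/36288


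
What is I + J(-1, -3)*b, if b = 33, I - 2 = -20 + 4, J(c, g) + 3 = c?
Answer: -146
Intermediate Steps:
J(c, g) = -3 + c
I = -14 (I = 2 + (-20 + 4) = 2 - 16 = -14)
I + J(-1, -3)*b = -14 + (-3 - 1)*33 = -14 - 4*33 = -14 - 132 = -146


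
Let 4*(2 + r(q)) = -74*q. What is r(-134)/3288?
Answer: 2477/3288 ≈ 0.75335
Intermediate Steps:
r(q) = -2 - 37*q/2 (r(q) = -2 + (-74*q)/4 = -2 - 37*q/2)
r(-134)/3288 = (-2 - 37/2*(-134))/3288 = (-2 + 2479)*(1/3288) = 2477*(1/3288) = 2477/3288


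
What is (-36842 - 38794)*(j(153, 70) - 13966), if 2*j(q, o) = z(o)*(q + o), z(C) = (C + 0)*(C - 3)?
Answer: -38496379284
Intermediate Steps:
z(C) = C*(-3 + C)
j(q, o) = o*(-3 + o)*(o + q)/2 (j(q, o) = ((o*(-3 + o))*(q + o))/2 = ((o*(-3 + o))*(o + q))/2 = (o*(-3 + o)*(o + q))/2 = o*(-3 + o)*(o + q)/2)
(-36842 - 38794)*(j(153, 70) - 13966) = (-36842 - 38794)*((½)*70*(-3 + 70)*(70 + 153) - 13966) = -75636*((½)*70*67*223 - 13966) = -75636*(522935 - 13966) = -75636*508969 = -38496379284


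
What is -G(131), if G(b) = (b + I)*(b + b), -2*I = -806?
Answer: -139908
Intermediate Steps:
I = 403 (I = -1/2*(-806) = 403)
G(b) = 2*b*(403 + b) (G(b) = (b + 403)*(b + b) = (403 + b)*(2*b) = 2*b*(403 + b))
-G(131) = -2*131*(403 + 131) = -2*131*534 = -1*139908 = -139908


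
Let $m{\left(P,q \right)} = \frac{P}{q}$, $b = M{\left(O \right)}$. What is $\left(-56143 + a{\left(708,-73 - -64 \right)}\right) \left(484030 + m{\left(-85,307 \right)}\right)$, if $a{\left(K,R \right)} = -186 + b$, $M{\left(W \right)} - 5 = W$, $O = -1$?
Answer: $- \frac{8369733065625}{307} \approx -2.7263 \cdot 10^{10}$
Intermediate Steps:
$M{\left(W \right)} = 5 + W$
$b = 4$ ($b = 5 - 1 = 4$)
$a{\left(K,R \right)} = -182$ ($a{\left(K,R \right)} = -186 + 4 = -182$)
$\left(-56143 + a{\left(708,-73 - -64 \right)}\right) \left(484030 + m{\left(-85,307 \right)}\right) = \left(-56143 - 182\right) \left(484030 - \frac{85}{307}\right) = - 56325 \left(484030 - \frac{85}{307}\right) = \left(-56325\right) \frac{148597125}{307} = - \frac{8369733065625}{307}$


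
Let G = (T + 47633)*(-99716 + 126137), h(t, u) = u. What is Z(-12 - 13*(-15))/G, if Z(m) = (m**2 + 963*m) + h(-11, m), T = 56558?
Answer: 2257/29600327 ≈ 7.6249e-5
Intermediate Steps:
Z(m) = m**2 + 964*m (Z(m) = (m**2 + 963*m) + m = m**2 + 964*m)
G = 2752830411 (G = (56558 + 47633)*(-99716 + 126137) = 104191*26421 = 2752830411)
Z(-12 - 13*(-15))/G = ((-12 - 13*(-15))*(964 + (-12 - 13*(-15))))/2752830411 = ((-12 + 195)*(964 + (-12 + 195)))*(1/2752830411) = (183*(964 + 183))*(1/2752830411) = (183*1147)*(1/2752830411) = 209901*(1/2752830411) = 2257/29600327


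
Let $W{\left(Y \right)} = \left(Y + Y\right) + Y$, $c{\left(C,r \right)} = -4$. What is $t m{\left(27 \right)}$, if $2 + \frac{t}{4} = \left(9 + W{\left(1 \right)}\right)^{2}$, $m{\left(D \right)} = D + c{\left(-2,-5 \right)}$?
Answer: $13064$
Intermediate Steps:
$W{\left(Y \right)} = 3 Y$ ($W{\left(Y \right)} = 2 Y + Y = 3 Y$)
$m{\left(D \right)} = -4 + D$ ($m{\left(D \right)} = D - 4 = -4 + D$)
$t = 568$ ($t = -8 + 4 \left(9 + 3 \cdot 1\right)^{2} = -8 + 4 \left(9 + 3\right)^{2} = -8 + 4 \cdot 12^{2} = -8 + 4 \cdot 144 = -8 + 576 = 568$)
$t m{\left(27 \right)} = 568 \left(-4 + 27\right) = 568 \cdot 23 = 13064$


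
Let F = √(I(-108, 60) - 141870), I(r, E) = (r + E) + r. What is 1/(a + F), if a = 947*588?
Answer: 92806/51677745487 - I*√142026/310066472922 ≈ 1.7959e-6 - 1.2154e-9*I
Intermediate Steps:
I(r, E) = E + 2*r (I(r, E) = (E + r) + r = E + 2*r)
a = 556836
F = I*√142026 (F = √((60 + 2*(-108)) - 141870) = √((60 - 216) - 141870) = √(-156 - 141870) = √(-142026) = I*√142026 ≈ 376.86*I)
1/(a + F) = 1/(556836 + I*√142026)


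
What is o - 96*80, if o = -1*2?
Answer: -7682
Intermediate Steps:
o = -2
o - 96*80 = -2 - 96*80 = -2 - 7680 = -7682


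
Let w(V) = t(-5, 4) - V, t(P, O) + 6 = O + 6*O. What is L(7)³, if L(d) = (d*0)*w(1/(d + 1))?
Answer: 0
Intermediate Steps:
t(P, O) = -6 + 7*O (t(P, O) = -6 + (O + 6*O) = -6 + 7*O)
w(V) = 22 - V (w(V) = (-6 + 7*4) - V = (-6 + 28) - V = 22 - V)
L(d) = 0 (L(d) = (d*0)*(22 - 1/(d + 1)) = 0*(22 - 1/(1 + d)) = 0)
L(7)³ = 0³ = 0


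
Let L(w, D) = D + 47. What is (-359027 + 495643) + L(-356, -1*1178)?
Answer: 135485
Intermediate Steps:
L(w, D) = 47 + D
(-359027 + 495643) + L(-356, -1*1178) = (-359027 + 495643) + (47 - 1*1178) = 136616 + (47 - 1178) = 136616 - 1131 = 135485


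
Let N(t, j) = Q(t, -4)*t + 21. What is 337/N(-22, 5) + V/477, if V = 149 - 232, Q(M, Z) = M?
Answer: 118834/240885 ≈ 0.49332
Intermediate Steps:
N(t, j) = 21 + t² (N(t, j) = t*t + 21 = t² + 21 = 21 + t²)
V = -83
337/N(-22, 5) + V/477 = 337/(21 + (-22)²) - 83/477 = 337/(21 + 484) - 83*1/477 = 337/505 - 83/477 = 118834/240885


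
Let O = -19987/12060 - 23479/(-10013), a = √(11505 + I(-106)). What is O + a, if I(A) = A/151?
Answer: 83026909/120756780 + √262309499/151 ≈ 107.95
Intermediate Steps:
I(A) = A/151 (I(A) = A*(1/151) = A/151)
a = √262309499/151 (a = √(11505 + (1/151)*(-106)) = √(11505 - 106/151) = √(1737149/151) = √262309499/151 ≈ 107.26)
O = 83026909/120756780 (O = -19987*1/12060 - 23479*(-1/10013) = -19987/12060 + 23479/10013 = 83026909/120756780 ≈ 0.68756)
O + a = 83026909/120756780 + √262309499/151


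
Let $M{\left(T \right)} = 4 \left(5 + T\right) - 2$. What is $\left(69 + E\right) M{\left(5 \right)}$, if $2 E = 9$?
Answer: $2793$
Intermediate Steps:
$E = \frac{9}{2}$ ($E = \frac{1}{2} \cdot 9 = \frac{9}{2} \approx 4.5$)
$M{\left(T \right)} = 18 + 4 T$ ($M{\left(T \right)} = \left(20 + 4 T\right) - 2 = 18 + 4 T$)
$\left(69 + E\right) M{\left(5 \right)} = \left(69 + \frac{9}{2}\right) \left(18 + 4 \cdot 5\right) = \frac{147 \left(18 + 20\right)}{2} = \frac{147}{2} \cdot 38 = 2793$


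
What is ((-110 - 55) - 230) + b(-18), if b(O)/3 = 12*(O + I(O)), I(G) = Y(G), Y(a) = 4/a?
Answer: -1051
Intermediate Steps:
I(G) = 4/G
b(O) = 36*O + 144/O (b(O) = 3*(12*(O + 4/O)) = 3*(12*O + 48/O) = 36*O + 144/O)
((-110 - 55) - 230) + b(-18) = ((-110 - 55) - 230) + (36*(-18) + 144/(-18)) = (-165 - 230) + (-648 + 144*(-1/18)) = -395 + (-648 - 8) = -395 - 656 = -1051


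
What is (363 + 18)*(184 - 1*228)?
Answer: -16764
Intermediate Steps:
(363 + 18)*(184 - 1*228) = 381*(184 - 228) = 381*(-44) = -16764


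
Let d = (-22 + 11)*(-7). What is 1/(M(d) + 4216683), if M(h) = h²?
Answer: 1/4222612 ≈ 2.3682e-7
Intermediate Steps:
d = 77 (d = -11*(-7) = 77)
1/(M(d) + 4216683) = 1/(77² + 4216683) = 1/(5929 + 4216683) = 1/4222612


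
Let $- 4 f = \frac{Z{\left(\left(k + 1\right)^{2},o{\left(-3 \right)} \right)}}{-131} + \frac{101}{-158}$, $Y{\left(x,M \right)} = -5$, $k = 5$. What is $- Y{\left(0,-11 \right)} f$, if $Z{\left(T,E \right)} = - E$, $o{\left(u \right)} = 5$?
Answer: $\frac{62205}{82792} \approx 0.75134$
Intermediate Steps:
$f = \frac{12441}{82792}$ ($f = - \frac{\frac{\left(-1\right) 5}{-131} + \frac{101}{-158}}{4} = - \frac{\left(-5\right) \left(- \frac{1}{131}\right) + 101 \left(- \frac{1}{158}\right)}{4} = - \frac{\frac{5}{131} - \frac{101}{158}}{4} = \left(- \frac{1}{4}\right) \left(- \frac{12441}{20698}\right) = \frac{12441}{82792} \approx 0.15027$)
$- Y{\left(0,-11 \right)} f = \left(-1\right) \left(-5\right) \frac{12441}{82792} = 5 \cdot \frac{12441}{82792} = \frac{62205}{82792}$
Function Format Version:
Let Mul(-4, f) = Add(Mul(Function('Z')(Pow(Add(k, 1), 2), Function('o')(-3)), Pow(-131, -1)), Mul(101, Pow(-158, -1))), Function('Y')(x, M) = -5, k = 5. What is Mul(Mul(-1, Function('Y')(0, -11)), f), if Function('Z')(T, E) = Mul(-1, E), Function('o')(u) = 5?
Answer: Rational(62205, 82792) ≈ 0.75134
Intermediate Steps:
f = Rational(12441, 82792) (f = Mul(Rational(-1, 4), Add(Mul(Mul(-1, 5), Pow(-131, -1)), Mul(101, Pow(-158, -1)))) = Mul(Rational(-1, 4), Add(Mul(-5, Rational(-1, 131)), Mul(101, Rational(-1, 158)))) = Mul(Rational(-1, 4), Add(Rational(5, 131), Rational(-101, 158))) = Mul(Rational(-1, 4), Rational(-12441, 20698)) = Rational(12441, 82792) ≈ 0.15027)
Mul(Mul(-1, Function('Y')(0, -11)), f) = Mul(Mul(-1, -5), Rational(12441, 82792)) = Mul(5, Rational(12441, 82792)) = Rational(62205, 82792)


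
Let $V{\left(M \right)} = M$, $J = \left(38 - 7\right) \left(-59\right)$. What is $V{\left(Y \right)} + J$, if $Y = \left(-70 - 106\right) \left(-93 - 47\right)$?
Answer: $22811$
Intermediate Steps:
$Y = 24640$ ($Y = \left(-176\right) \left(-140\right) = 24640$)
$J = -1829$ ($J = 31 \left(-59\right) = -1829$)
$V{\left(Y \right)} + J = 24640 - 1829 = 22811$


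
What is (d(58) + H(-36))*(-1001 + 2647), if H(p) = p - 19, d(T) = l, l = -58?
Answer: -185998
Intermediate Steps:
d(T) = -58
H(p) = -19 + p
(d(58) + H(-36))*(-1001 + 2647) = (-58 + (-19 - 36))*(-1001 + 2647) = (-58 - 55)*1646 = -113*1646 = -185998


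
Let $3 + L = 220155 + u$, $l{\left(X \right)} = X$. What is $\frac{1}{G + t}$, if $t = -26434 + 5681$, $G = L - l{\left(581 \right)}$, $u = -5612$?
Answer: $\frac{1}{193206} \approx 5.1758 \cdot 10^{-6}$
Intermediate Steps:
$L = 214540$ ($L = -3 + \left(220155 - 5612\right) = -3 + 214543 = 214540$)
$G = 213959$ ($G = 214540 - 581 = 213959$)
$t = -20753$
$\frac{1}{G + t} = \frac{1}{213959 - 20753} = \frac{1}{193206}$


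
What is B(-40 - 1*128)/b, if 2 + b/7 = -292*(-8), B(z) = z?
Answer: -4/389 ≈ -0.010283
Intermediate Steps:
b = 16338 (b = -14 + 7*(-292*(-8)) = -14 + 7*2336 = -14 + 16352 = 16338)
B(-40 - 1*128)/b = (-40 - 1*128)/16338 = (-40 - 128)*(1/16338) = -168*1/16338 = -4/389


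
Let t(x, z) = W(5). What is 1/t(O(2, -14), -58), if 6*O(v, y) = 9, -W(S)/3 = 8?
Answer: -1/24 ≈ -0.041667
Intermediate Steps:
W(S) = -24 (W(S) = -3*8 = -24)
O(v, y) = 3/2 (O(v, y) = (⅙)*9 = 3/2)
t(x, z) = -24
1/t(O(2, -14), -58) = 1/(-24) = -1/24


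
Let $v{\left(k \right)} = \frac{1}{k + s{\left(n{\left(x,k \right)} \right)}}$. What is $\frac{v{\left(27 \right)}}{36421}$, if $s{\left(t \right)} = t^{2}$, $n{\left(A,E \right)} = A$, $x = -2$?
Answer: $\frac{1}{1129051} \approx 8.857 \cdot 10^{-7}$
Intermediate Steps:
$v{\left(k \right)} = \frac{1}{4 + k}$ ($v{\left(k \right)} = \frac{1}{k + \left(-2\right)^{2}} = \frac{1}{k + 4} = \frac{1}{4 + k}$)
$\frac{v{\left(27 \right)}}{36421} = \frac{1}{\left(4 + 27\right) 36421} = \frac{1}{31} \cdot \frac{1}{36421} = \frac{1}{1129051}$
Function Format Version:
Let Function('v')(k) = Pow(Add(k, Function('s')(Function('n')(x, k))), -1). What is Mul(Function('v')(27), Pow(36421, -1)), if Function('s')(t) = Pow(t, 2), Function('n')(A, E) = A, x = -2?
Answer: Rational(1, 1129051) ≈ 8.8570e-7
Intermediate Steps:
Function('v')(k) = Pow(Add(4, k), -1) (Function('v')(k) = Pow(Add(k, Pow(-2, 2)), -1) = Pow(Add(k, 4), -1) = Pow(Add(4, k), -1))
Mul(Function('v')(27), Pow(36421, -1)) = Mul(Pow(Add(4, 27), -1), Pow(36421, -1)) = Mul(Pow(31, -1), Rational(1, 36421)) = Mul(Rational(1, 31), Rational(1, 36421)) = Rational(1, 1129051)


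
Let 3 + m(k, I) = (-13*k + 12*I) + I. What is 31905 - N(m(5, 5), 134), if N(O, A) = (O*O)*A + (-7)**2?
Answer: 30650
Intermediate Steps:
m(k, I) = -3 - 13*k + 13*I (m(k, I) = -3 + ((-13*k + 12*I) + I) = -3 + (-13*k + 13*I) = -3 - 13*k + 13*I)
N(O, A) = 49 + A*O**2 (N(O, A) = O**2*A + 49 = A*O**2 + 49 = 49 + A*O**2)
31905 - N(m(5, 5), 134) = 31905 - (49 + 134*(-3 - 13*5 + 13*5)**2) = 31905 - (49 + 134*(-3 - 65 + 65)**2) = 31905 - (49 + 134*(-3)**2) = 31905 - (49 + 134*9) = 31905 - (49 + 1206) = 31905 - 1*1255 = 31905 - 1255 = 30650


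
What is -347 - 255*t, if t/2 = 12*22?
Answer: -134987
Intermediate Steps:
t = 528 (t = 2*(12*22) = 2*264 = 528)
-347 - 255*t = -347 - 255*528 = -347 - 134640 = -134987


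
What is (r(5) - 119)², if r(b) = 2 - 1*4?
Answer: 14641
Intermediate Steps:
r(b) = -2 (r(b) = 2 - 4 = -2)
(r(5) - 119)² = (-2 - 119)² = (-121)² = 14641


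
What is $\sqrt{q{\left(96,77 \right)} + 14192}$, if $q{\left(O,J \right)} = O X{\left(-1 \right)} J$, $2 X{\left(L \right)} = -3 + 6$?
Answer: $8 \sqrt{395} \approx 159.0$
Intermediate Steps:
$X{\left(L \right)} = \frac{3}{2}$ ($X{\left(L \right)} = \frac{-3 + 6}{2} = \frac{1}{2} \cdot 3 = \frac{3}{2}$)
$q{\left(O,J \right)} = \frac{3 J O}{2}$ ($q{\left(O,J \right)} = O \frac{3}{2} J = \frac{3 O}{2} J = \frac{3 J O}{2}$)
$\sqrt{q{\left(96,77 \right)} + 14192} = \sqrt{\frac{3}{2} \cdot 77 \cdot 96 + 14192} = \sqrt{11088 + 14192} = \sqrt{25280} = 8 \sqrt{395}$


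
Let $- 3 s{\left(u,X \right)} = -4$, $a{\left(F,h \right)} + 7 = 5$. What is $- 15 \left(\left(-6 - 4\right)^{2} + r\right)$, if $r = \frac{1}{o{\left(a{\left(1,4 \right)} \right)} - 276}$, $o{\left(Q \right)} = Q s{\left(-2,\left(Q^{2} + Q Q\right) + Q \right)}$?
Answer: $- \frac{1253955}{836} \approx -1499.9$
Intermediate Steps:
$a{\left(F,h \right)} = -2$ ($a{\left(F,h \right)} = -7 + 5 = -2$)
$s{\left(u,X \right)} = \frac{4}{3}$ ($s{\left(u,X \right)} = \left(- \frac{1}{3}\right) \left(-4\right) = \frac{4}{3}$)
$o{\left(Q \right)} = \frac{4 Q}{3}$ ($o{\left(Q \right)} = Q \frac{4}{3} = \frac{4 Q}{3}$)
$r = - \frac{3}{836}$ ($r = \frac{1}{\frac{4}{3} \left(-2\right) - 276} = \frac{1}{- \frac{8}{3} - 276} = \frac{1}{- \frac{836}{3}} = - \frac{3}{836} \approx -0.0035885$)
$- 15 \left(\left(-6 - 4\right)^{2} + r\right) = - 15 \left(\left(-6 - 4\right)^{2} - \frac{3}{836}\right) = - 15 \left(\left(-10\right)^{2} - \frac{3}{836}\right) = - 15 \left(100 - \frac{3}{836}\right) = \left(-15\right) \frac{83597}{836} = - \frac{1253955}{836}$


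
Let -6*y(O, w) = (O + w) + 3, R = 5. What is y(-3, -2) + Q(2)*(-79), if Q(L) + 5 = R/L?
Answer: 1187/6 ≈ 197.83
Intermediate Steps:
y(O, w) = -½ - O/6 - w/6 (y(O, w) = -((O + w) + 3)/6 = -(3 + O + w)/6 = -½ - O/6 - w/6)
Q(L) = -5 + 5/L
y(-3, -2) + Q(2)*(-79) = (-½ - ⅙*(-3) - ⅙*(-2)) + (-5 + 5/2)*(-79) = (-½ + ½ + ⅓) + (-5 + 5*(½))*(-79) = ⅓ + (-5 + 5/2)*(-79) = ⅓ - 5/2*(-79) = ⅓ + 395/2 = 1187/6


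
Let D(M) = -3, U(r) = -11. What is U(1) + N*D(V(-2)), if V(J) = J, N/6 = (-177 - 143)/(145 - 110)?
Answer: 1075/7 ≈ 153.57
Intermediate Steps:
N = -384/7 (N = 6*((-177 - 143)/(145 - 110)) = 6*(-320/35) = 6*(-320*1/35) = 6*(-64/7) = -384/7 ≈ -54.857)
U(1) + N*D(V(-2)) = -11 - 384/7*(-3) = -11 + 1152/7 = 1075/7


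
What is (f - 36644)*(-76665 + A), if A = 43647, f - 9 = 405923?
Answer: -12193151184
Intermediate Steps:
f = 405932 (f = 9 + 405923 = 405932)
(f - 36644)*(-76665 + A) = (405932 - 36644)*(-76665 + 43647) = 369288*(-33018) = -12193151184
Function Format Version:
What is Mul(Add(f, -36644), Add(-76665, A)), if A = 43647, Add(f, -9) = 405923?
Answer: -12193151184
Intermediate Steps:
f = 405932 (f = Add(9, 405923) = 405932)
Mul(Add(f, -36644), Add(-76665, A)) = Mul(Add(405932, -36644), Add(-76665, 43647)) = Mul(369288, -33018) = -12193151184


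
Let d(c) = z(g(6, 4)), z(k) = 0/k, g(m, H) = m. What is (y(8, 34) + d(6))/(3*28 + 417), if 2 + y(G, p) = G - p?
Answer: -28/501 ≈ -0.055888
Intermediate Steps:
y(G, p) = -2 + G - p (y(G, p) = -2 + (G - p) = -2 + G - p)
z(k) = 0
d(c) = 0
(y(8, 34) + d(6))/(3*28 + 417) = ((-2 + 8 - 1*34) + 0)/(3*28 + 417) = ((-2 + 8 - 34) + 0)/(84 + 417) = (-28 + 0)/501 = (1/501)*(-28) = -28/501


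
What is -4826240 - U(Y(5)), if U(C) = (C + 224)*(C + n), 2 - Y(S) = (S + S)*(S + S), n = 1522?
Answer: -5005664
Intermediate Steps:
Y(S) = 2 - 4*S**2 (Y(S) = 2 - (S + S)*(S + S) = 2 - 2*S*2*S = 2 - 4*S**2)
U(C) = (224 + C)*(1522 + C) (U(C) = (C + 224)*(C + 1522) = (224 + C)*(1522 + C))
-4826240 - U(Y(5)) = -4826240 - (340928 + (2 - 4*5**2)**2 + 1746*(2 - 4*5**2)) = -4826240 - (340928 + (2 - 4*25)**2 + 1746*(2 - 4*25)) = -4826240 - (340928 + (2 - 100)**2 + 1746*(2 - 100)) = -4826240 - (340928 + (-98)**2 + 1746*(-98)) = -4826240 - (340928 + 9604 - 171108) = -4826240 - 1*179424 = -4826240 - 179424 = -5005664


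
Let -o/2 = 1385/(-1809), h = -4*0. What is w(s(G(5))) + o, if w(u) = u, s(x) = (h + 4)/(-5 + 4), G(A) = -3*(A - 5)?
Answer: -4466/1809 ≈ -2.4688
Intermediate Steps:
h = 0
o = 2770/1809 (o = -2770/(-1809) = -2770*(-1)/1809 = -2*(-1385/1809) = 2770/1809 ≈ 1.5312)
G(A) = 15 - 3*A (G(A) = -3*(-5 + A) = 15 - 3*A)
s(x) = -4 (s(x) = (0 + 4)/(-5 + 4) = 4/(-1) = 4*(-1) = -4)
w(s(G(5))) + o = -4 + 2770/1809 = -4466/1809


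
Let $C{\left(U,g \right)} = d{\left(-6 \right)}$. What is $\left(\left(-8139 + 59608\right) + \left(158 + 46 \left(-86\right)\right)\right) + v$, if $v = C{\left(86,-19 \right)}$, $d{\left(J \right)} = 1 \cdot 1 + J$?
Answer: $47666$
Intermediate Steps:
$d{\left(J \right)} = 1 + J$
$C{\left(U,g \right)} = -5$ ($C{\left(U,g \right)} = 1 - 6 = -5$)
$v = -5$
$\left(\left(-8139 + 59608\right) + \left(158 + 46 \left(-86\right)\right)\right) + v = \left(\left(-8139 + 59608\right) + \left(158 + 46 \left(-86\right)\right)\right) - 5 = \left(51469 + \left(158 - 3956\right)\right) - 5 = \left(51469 - 3798\right) - 5 = 47671 - 5 = 47666$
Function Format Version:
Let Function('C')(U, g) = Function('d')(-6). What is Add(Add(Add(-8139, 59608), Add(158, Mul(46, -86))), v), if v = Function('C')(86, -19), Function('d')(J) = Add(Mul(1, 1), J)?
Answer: 47666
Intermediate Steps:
Function('d')(J) = Add(1, J)
Function('C')(U, g) = -5 (Function('C')(U, g) = Add(1, -6) = -5)
v = -5
Add(Add(Add(-8139, 59608), Add(158, Mul(46, -86))), v) = Add(Add(Add(-8139, 59608), Add(158, Mul(46, -86))), -5) = Add(Add(51469, Add(158, -3956)), -5) = Add(Add(51469, -3798), -5) = Add(47671, -5) = 47666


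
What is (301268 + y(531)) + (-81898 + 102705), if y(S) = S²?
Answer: 604036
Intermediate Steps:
(301268 + y(531)) + (-81898 + 102705) = (301268 + 531²) + (-81898 + 102705) = (301268 + 281961) + 20807 = 583229 + 20807 = 604036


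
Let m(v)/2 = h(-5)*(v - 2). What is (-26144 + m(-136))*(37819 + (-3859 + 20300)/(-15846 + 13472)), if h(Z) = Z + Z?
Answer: -1049542493580/1187 ≈ -8.8420e+8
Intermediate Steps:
h(Z) = 2*Z
m(v) = 40 - 20*v (m(v) = 2*((2*(-5))*(v - 2)) = 2*(-10*(-2 + v)) = 2*(20 - 10*v) = 40 - 20*v)
(-26144 + m(-136))*(37819 + (-3859 + 20300)/(-15846 + 13472)) = (-26144 + (40 - 20*(-136)))*(37819 + (-3859 + 20300)/(-15846 + 13472)) = (-26144 + (40 + 2720))*(37819 + 16441/(-2374)) = (-26144 + 2760)*(37819 + 16441*(-1/2374)) = -23384*(37819 - 16441/2374) = -23384*89765865/2374 = -1049542493580/1187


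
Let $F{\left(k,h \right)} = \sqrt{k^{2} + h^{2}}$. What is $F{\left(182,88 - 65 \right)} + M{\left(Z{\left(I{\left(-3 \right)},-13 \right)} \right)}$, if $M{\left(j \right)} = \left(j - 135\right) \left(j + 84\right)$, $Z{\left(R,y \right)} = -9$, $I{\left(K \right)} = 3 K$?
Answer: $-10800 + \sqrt{33653} \approx -10617.0$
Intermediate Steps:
$M{\left(j \right)} = \left(-135 + j\right) \left(84 + j\right)$
$F{\left(k,h \right)} = \sqrt{h^{2} + k^{2}}$
$F{\left(182,88 - 65 \right)} + M{\left(Z{\left(I{\left(-3 \right)},-13 \right)} \right)} = \sqrt{\left(88 - 65\right)^{2} + 182^{2}} - \left(10881 - 81\right) = \sqrt{\left(88 - 65\right)^{2} + 33124} + \left(-11340 + 81 + 459\right) = \sqrt{23^{2} + 33124} - 10800 = \sqrt{529 + 33124} - 10800 = \sqrt{33653} - 10800 = -10800 + \sqrt{33653}$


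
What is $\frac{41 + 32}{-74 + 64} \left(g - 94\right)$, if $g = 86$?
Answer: $\frac{292}{5} \approx 58.4$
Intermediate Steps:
$\frac{41 + 32}{-74 + 64} \left(g - 94\right) = \frac{41 + 32}{-74 + 64} \left(86 - 94\right) = \frac{73}{-10} \left(-8\right) = 73 \left(- \frac{1}{10}\right) \left(-8\right) = \left(- \frac{73}{10}\right) \left(-8\right) = \frac{292}{5}$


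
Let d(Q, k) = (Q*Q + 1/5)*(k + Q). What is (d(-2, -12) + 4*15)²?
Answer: 36/25 ≈ 1.4400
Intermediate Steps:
d(Q, k) = (⅕ + Q²)*(Q + k) (d(Q, k) = (Q² + ⅕)*(Q + k) = (⅕ + Q²)*(Q + k))
(d(-2, -12) + 4*15)² = (((-2)³ + (⅕)*(-2) + (⅕)*(-12) - 12*(-2)²) + 4*15)² = ((-8 - ⅖ - 12/5 - 12*4) + 60)² = ((-8 - ⅖ - 12/5 - 48) + 60)² = (-294/5 + 60)² = (6/5)² = 36/25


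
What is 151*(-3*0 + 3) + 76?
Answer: 529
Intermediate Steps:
151*(-3*0 + 3) + 76 = 151*(0 + 3) + 76 = 151*3 + 76 = 453 + 76 = 529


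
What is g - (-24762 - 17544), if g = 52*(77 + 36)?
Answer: 48182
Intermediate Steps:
g = 5876 (g = 52*113 = 5876)
g - (-24762 - 17544) = 5876 - (-24762 - 17544) = 5876 - 1*(-42306) = 5876 + 42306 = 48182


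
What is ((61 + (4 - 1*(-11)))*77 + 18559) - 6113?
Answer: 18298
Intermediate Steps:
((61 + (4 - 1*(-11)))*77 + 18559) - 6113 = ((61 + (4 + 11))*77 + 18559) - 6113 = ((61 + 15)*77 + 18559) - 6113 = (76*77 + 18559) - 6113 = (5852 + 18559) - 6113 = 24411 - 6113 = 18298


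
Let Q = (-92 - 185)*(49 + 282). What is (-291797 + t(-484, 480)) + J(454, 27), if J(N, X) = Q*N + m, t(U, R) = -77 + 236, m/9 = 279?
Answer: -41915025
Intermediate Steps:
m = 2511 (m = 9*279 = 2511)
Q = -91687 (Q = -277*331 = -91687)
t(U, R) = 159
J(N, X) = 2511 - 91687*N (J(N, X) = -91687*N + 2511 = 2511 - 91687*N)
(-291797 + t(-484, 480)) + J(454, 27) = (-291797 + 159) + (2511 - 91687*454) = -291638 + (2511 - 41625898) = -291638 - 41623387 = -41915025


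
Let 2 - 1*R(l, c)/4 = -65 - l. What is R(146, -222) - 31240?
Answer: -30388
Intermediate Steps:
R(l, c) = 268 + 4*l (R(l, c) = 8 - 4*(-65 - l) = 8 + (260 + 4*l) = 268 + 4*l)
R(146, -222) - 31240 = (268 + 4*146) - 31240 = (268 + 584) - 31240 = 852 - 31240 = -30388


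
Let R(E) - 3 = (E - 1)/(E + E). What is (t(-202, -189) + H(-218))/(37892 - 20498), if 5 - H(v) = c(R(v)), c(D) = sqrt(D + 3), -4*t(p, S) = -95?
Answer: 115/69576 - 3*sqrt(3815)/1263964 ≈ 0.0015063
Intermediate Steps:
t(p, S) = 95/4 (t(p, S) = -1/4*(-95) = 95/4)
R(E) = 3 + (-1 + E)/(2*E) (R(E) = 3 + (E - 1)/(E + E) = 3 + (-1 + E)/((2*E)) = 3 + (-1 + E)*(1/(2*E)) = 3 + (-1 + E)/(2*E))
c(D) = sqrt(3 + D)
H(v) = 5 - sqrt(3 + (-1 + 7*v)/(2*v))
(t(-202, -189) + H(-218))/(37892 - 20498) = (95/4 + (5 - sqrt(26 - 2/(-218))/2))/(37892 - 20498) = (95/4 + (5 - sqrt(26 - 2*(-1/218))/2))/17394 = (95/4 + (5 - sqrt(26 + 1/109)/2))*(1/17394) = (95/4 + (5 - 9*sqrt(3815)/218))*(1/17394) = (115/4 - 9*sqrt(3815)/218)*(1/17394) = 115/69576 - 3*sqrt(3815)/1263964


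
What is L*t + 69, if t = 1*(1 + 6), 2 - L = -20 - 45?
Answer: 538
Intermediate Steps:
L = 67 (L = 2 - (-20 - 45) = 2 - 1*(-65) = 2 + 65 = 67)
t = 7 (t = 1*7 = 7)
L*t + 69 = 67*7 + 69 = 469 + 69 = 538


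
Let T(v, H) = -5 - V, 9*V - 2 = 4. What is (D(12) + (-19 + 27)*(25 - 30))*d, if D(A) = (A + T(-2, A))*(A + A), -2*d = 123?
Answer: -6888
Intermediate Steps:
V = ⅔ (V = 2/9 + (⅑)*4 = 2/9 + 4/9 = ⅔ ≈ 0.66667)
T(v, H) = -17/3 (T(v, H) = -5 - 1*⅔ = -5 - ⅔ = -17/3)
d = -123/2 (d = -½*123 = -123/2 ≈ -61.500)
D(A) = 2*A*(-17/3 + A) (D(A) = (A - 17/3)*(A + A) = (-17/3 + A)*(2*A) = 2*A*(-17/3 + A))
(D(12) + (-19 + 27)*(25 - 30))*d = ((⅔)*12*(-17 + 3*12) + (-19 + 27)*(25 - 30))*(-123/2) = ((⅔)*12*(-17 + 36) + 8*(-5))*(-123/2) = ((⅔)*12*19 - 40)*(-123/2) = (152 - 40)*(-123/2) = 112*(-123/2) = -6888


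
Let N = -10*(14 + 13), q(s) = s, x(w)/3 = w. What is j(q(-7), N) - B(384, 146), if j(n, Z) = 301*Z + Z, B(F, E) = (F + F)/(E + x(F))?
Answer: -52919844/649 ≈ -81541.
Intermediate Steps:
x(w) = 3*w
B(F, E) = 2*F/(E + 3*F) (B(F, E) = (F + F)/(E + 3*F) = (2*F)/(E + 3*F) = 2*F/(E + 3*F))
N = -270 (N = -10*27 = -270)
j(n, Z) = 302*Z
j(q(-7), N) - B(384, 146) = 302*(-270) - 2*384/(146 + 3*384) = -81540 - 2*384/(146 + 1152) = -81540 - 2*384/1298 = -81540 - 1*384/649 = -81540 - 384/649 = -52919844/649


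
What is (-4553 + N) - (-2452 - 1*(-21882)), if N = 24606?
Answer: 623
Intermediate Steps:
(-4553 + N) - (-2452 - 1*(-21882)) = (-4553 + 24606) - (-2452 - 1*(-21882)) = 20053 - (-2452 + 21882) = 20053 - 1*19430 = 20053 - 19430 = 623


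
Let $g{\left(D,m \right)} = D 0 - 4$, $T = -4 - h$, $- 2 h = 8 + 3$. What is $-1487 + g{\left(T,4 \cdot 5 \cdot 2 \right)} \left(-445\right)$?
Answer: $293$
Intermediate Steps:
$h = - \frac{11}{2}$ ($h = - \frac{8 + 3}{2} = \left(- \frac{1}{2}\right) 11 = - \frac{11}{2} \approx -5.5$)
$T = \frac{3}{2}$ ($T = -4 - - \frac{11}{2} = -4 + \frac{11}{2} = \frac{3}{2} \approx 1.5$)
$g{\left(D,m \right)} = -4$ ($g{\left(D,m \right)} = 0 - 4 = -4$)
$-1487 + g{\left(T,4 \cdot 5 \cdot 2 \right)} \left(-445\right) = -1487 - -1780 = -1487 + 1780 = 293$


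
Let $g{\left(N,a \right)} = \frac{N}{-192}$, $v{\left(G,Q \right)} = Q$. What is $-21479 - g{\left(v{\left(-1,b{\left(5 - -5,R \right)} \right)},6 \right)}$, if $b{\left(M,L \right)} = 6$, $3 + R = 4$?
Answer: $- \frac{687327}{32} \approx -21479.0$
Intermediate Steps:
$R = 1$ ($R = -3 + 4 = 1$)
$g{\left(N,a \right)} = - \frac{N}{192}$ ($g{\left(N,a \right)} = N \left(- \frac{1}{192}\right) = - \frac{N}{192}$)
$-21479 - g{\left(v{\left(-1,b{\left(5 - -5,R \right)} \right)},6 \right)} = -21479 - \left(- \frac{1}{192}\right) 6 = -21479 - - \frac{1}{32} = -21479 + \frac{1}{32} = - \frac{687327}{32}$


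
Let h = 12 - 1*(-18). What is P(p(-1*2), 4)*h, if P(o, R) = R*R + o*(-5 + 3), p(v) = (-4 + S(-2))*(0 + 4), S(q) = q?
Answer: 1920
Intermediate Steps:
h = 30 (h = 12 + 18 = 30)
p(v) = -24 (p(v) = (-4 - 2)*(0 + 4) = -6*4 = -24)
P(o, R) = R² - 2*o (P(o, R) = R² + o*(-2) = R² - 2*o)
P(p(-1*2), 4)*h = (4² - 2*(-24))*30 = (16 + 48)*30 = 64*30 = 1920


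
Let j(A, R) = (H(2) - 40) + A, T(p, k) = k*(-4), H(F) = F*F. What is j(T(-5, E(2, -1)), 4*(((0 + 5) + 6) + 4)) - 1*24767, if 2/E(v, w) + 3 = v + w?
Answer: -24799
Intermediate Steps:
H(F) = F²
E(v, w) = 2/(-3 + v + w) (E(v, w) = 2/(-3 + (v + w)) = 2/(-3 + v + w))
T(p, k) = -4*k
j(A, R) = -36 + A (j(A, R) = (2² - 40) + A = (4 - 40) + A = -36 + A)
j(T(-5, E(2, -1)), 4*(((0 + 5) + 6) + 4)) - 1*24767 = (-36 - 8/(-3 + 2 - 1)) - 1*24767 = (-36 - 8/(-2)) - 24767 = (-36 - 8*(-1)/2) - 24767 = (-36 - 4*(-1)) - 24767 = (-36 + 4) - 24767 = -32 - 24767 = -24799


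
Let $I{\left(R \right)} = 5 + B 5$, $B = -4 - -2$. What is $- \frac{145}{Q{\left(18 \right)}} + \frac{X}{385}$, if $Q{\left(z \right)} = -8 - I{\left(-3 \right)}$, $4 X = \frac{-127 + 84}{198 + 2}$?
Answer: $\frac{44659871}{924000} \approx 48.333$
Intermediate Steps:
$B = -2$ ($B = -4 + 2 = -2$)
$X = - \frac{43}{800}$ ($X = \frac{\left(-127 + 84\right) \frac{1}{198 + 2}}{4} = \frac{\left(-43\right) \frac{1}{200}}{4} = \frac{1}{4} \left(- \frac{43}{200}\right) = - \frac{43}{800} \approx -0.05375$)
$I{\left(R \right)} = -5$ ($I{\left(R \right)} = 5 - 10 = -5$)
$Q{\left(z \right)} = -3$ ($Q{\left(z \right)} = -8 - -5 = -8 + 5 = -3$)
$- \frac{145}{Q{\left(18 \right)}} + \frac{X}{385} = - \frac{145}{-3} - \frac{43}{800 \cdot 385} = \left(-145\right) \left(- \frac{1}{3}\right) - \frac{43}{308000} = \frac{145}{3} - \frac{43}{308000} = \frac{44659871}{924000}$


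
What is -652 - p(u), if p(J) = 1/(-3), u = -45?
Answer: -1955/3 ≈ -651.67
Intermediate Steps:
p(J) = -⅓
-652 - p(u) = -652 - 1*(-⅓) = -652 + ⅓ = -1955/3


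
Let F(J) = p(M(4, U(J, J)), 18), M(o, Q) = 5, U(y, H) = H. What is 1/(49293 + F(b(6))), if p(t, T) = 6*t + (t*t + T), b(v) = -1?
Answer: 1/49366 ≈ 2.0257e-5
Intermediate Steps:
p(t, T) = T + t² + 6*t (p(t, T) = 6*t + (t² + T) = 6*t + (T + t²) = T + t² + 6*t)
F(J) = 73 (F(J) = 18 + 5² + 6*5 = 18 + 25 + 30 = 73)
1/(49293 + F(b(6))) = 1/(49293 + 73) = 1/49366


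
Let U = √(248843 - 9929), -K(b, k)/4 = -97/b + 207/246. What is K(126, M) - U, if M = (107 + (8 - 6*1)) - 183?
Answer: -740/2583 - 3*√26546 ≈ -489.07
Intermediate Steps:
M = -74 (M = (107 + (8 - 6)) - 183 = (107 + 2) - 183 = 109 - 183 = -74)
K(b, k) = -138/41 + 388/b (K(b, k) = -4*(-97/b + 207/246) = -4*(-97/b + 207*(1/246)) = -4*(-97/b + 69/82) = -4*(69/82 - 97/b) = -138/41 + 388/b)
U = 3*√26546 (U = √238914 = 3*√26546 ≈ 488.79)
K(126, M) - U = (-138/41 + 388/126) - 3*√26546 = (-138/41 + 388*(1/126)) - 3*√26546 = (-138/41 + 194/63) - 3*√26546 = -740/2583 - 3*√26546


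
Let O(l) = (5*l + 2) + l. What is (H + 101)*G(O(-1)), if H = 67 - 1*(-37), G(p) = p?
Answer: -820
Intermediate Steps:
O(l) = 2 + 6*l (O(l) = (2 + 5*l) + l = 2 + 6*l)
H = 104 (H = 67 + 37 = 104)
(H + 101)*G(O(-1)) = (104 + 101)*(2 + 6*(-1)) = 205*(2 - 6) = 205*(-4) = -820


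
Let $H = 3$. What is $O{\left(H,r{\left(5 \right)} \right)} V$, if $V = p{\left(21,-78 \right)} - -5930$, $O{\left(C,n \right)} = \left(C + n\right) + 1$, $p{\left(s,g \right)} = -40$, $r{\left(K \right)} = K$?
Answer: $53010$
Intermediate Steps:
$O{\left(C,n \right)} = 1 + C + n$
$V = 5890$ ($V = -40 - -5930 = -40 + 5930 = 5890$)
$O{\left(H,r{\left(5 \right)} \right)} V = \left(1 + 3 + 5\right) 5890 = 9 \cdot 5890 = 53010$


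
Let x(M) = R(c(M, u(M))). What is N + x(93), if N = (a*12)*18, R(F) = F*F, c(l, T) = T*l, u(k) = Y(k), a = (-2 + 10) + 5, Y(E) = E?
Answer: 74808009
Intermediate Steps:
a = 13 (a = 8 + 5 = 13)
u(k) = k
R(F) = F²
N = 2808 (N = (13*12)*18 = 156*18 = 2808)
x(M) = M⁴ (x(M) = (M*M)² = (M²)² = M⁴)
N + x(93) = 2808 + 93⁴ = 2808 + 74805201 = 74808009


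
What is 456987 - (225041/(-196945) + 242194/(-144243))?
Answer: 12982138355492038/28407937635 ≈ 4.5699e+5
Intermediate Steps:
456987 - (225041/(-196945) + 242194/(-144243)) = 456987 - (225041*(-1/196945) + 242194*(-1/144243)) = 456987 - (-225041/196945 - 242194/144243) = 456987 - 1*(-80159486293/28407937635) = 456987 + 80159486293/28407937635 = 12982138355492038/28407937635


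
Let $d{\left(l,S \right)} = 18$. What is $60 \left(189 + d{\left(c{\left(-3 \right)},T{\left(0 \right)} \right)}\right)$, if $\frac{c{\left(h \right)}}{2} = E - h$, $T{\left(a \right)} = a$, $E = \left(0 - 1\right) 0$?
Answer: $12420$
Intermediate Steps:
$E = 0$ ($E = \left(-1\right) 0 = 0$)
$c{\left(h \right)} = - 2 h$ ($c{\left(h \right)} = 2 \left(0 - h\right) = 2 \left(- h\right) = - 2 h$)
$60 \left(189 + d{\left(c{\left(-3 \right)},T{\left(0 \right)} \right)}\right) = 60 \left(189 + 18\right) = 60 \cdot 207 = 12420$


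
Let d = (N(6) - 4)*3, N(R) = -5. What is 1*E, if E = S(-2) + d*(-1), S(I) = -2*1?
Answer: 25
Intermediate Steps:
d = -27 (d = (-5 - 4)*3 = -9*3 = -27)
S(I) = -2
E = 25 (E = -2 - 27*(-1) = -2 + 27 = 25)
1*E = 1*25 = 25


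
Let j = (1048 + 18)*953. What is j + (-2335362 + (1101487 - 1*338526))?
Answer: -556503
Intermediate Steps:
j = 1015898 (j = 1066*953 = 1015898)
j + (-2335362 + (1101487 - 1*338526)) = 1015898 + (-2335362 + (1101487 - 1*338526)) = 1015898 + (-2335362 + (1101487 - 338526)) = 1015898 + (-2335362 + 762961) = 1015898 - 1572401 = -556503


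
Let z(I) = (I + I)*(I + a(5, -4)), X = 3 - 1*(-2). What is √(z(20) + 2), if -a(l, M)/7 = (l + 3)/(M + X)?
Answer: I*√1438 ≈ 37.921*I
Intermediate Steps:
X = 5 (X = 3 + 2 = 5)
a(l, M) = -7*(3 + l)/(5 + M) (a(l, M) = -7*(l + 3)/(M + 5) = -7*(3 + l)/(5 + M))
z(I) = 2*I*(-56 + I) (z(I) = (I + I)*(I + 7*(-3 - 1*5)/(5 - 4)) = (2*I)*(I + 7*(-3 - 5)/1) = (2*I)*(I + 7*1*(-8)) = (2*I)*(I - 56) = (2*I)*(-56 + I) = 2*I*(-56 + I))
√(z(20) + 2) = √(2*20*(-56 + 20) + 2) = √(2*20*(-36) + 2) = √(-1440 + 2) = √(-1438) = I*√1438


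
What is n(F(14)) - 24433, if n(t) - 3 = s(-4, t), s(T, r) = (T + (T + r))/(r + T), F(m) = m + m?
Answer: -146575/6 ≈ -24429.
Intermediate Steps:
F(m) = 2*m
s(T, r) = (r + 2*T)/(T + r)
n(t) = 3 + (-8 + t)/(-4 + t) (n(t) = 3 + (t + 2*(-4))/(-4 + t) = 3 + (t - 8)/(-4 + t) = 3 + (-8 + t)/(-4 + t))
n(F(14)) - 24433 = 4*(-5 + 2*14)/(-4 + 2*14) - 24433 = 4*(-5 + 28)/(-4 + 28) - 24433 = 4*23/24 - 24433 = 4*(1/24)*23 - 24433 = 23/6 - 24433 = -146575/6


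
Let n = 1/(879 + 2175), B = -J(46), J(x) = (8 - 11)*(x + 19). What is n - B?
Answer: -595529/3054 ≈ -195.00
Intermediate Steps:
J(x) = -57 - 3*x (J(x) = -3*(19 + x) = -57 - 3*x)
B = 195 (B = -(-57 - 3*46) = -(-57 - 138) = -1*(-195) = 195)
n = 1/3054 ≈ 0.00032744
n - B = 1/3054 - 1*195 = 1/3054 - 195 = -595529/3054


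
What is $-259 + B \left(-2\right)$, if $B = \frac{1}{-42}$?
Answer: $- \frac{5438}{21} \approx -258.95$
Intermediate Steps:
$B = - \frac{1}{42} \approx -0.02381$
$-259 + B \left(-2\right) = -259 - - \frac{1}{21} = -259 + \frac{1}{21} = - \frac{5438}{21}$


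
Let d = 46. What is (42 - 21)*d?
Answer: 966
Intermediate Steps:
(42 - 21)*d = (42 - 21)*46 = 21*46 = 966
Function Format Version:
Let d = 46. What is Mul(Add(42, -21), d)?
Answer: 966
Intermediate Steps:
Mul(Add(42, -21), d) = Mul(Add(42, -21), 46) = Mul(21, 46) = 966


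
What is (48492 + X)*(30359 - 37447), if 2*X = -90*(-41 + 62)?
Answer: -337013136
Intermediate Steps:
X = -945 (X = (-90*(-41 + 62))/2 = (-90*21)/2 = (1/2)*(-1890) = -945)
(48492 + X)*(30359 - 37447) = (48492 - 945)*(30359 - 37447) = 47547*(-7088) = -337013136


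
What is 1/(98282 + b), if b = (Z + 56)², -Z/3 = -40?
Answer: 1/129258 ≈ 7.7365e-6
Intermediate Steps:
Z = 120 (Z = -3*(-40) = 120)
b = 30976 (b = (120 + 56)² = 176² = 30976)
1/(98282 + b) = 1/(98282 + 30976) = 1/129258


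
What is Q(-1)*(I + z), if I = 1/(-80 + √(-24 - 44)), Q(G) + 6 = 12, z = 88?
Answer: 284552/539 - I*√17/539 ≈ 527.93 - 0.0076495*I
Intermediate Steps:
Q(G) = 6 (Q(G) = -6 + 12 = 6)
I = 1/(-80 + 2*I*√17) (I = 1/(-80 + √(-68)) = 1/(-80 + 2*I*√17) ≈ -0.012369 - 0.0012749*I)
Q(-1)*(I + z) = 6*((-20/1617 - I*√17/3234) + 88) = 6*(142276/1617 - I*√17/3234) = 284552/539 - I*√17/539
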